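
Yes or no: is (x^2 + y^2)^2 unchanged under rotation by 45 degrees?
Yes

Applying rotation by 45 degrees: x' = x*cos(45 degrees) - y*sin(45 degrees) = sqrt(2)x/2 - sqrt(2)y/2, y' = x*sin(45 degrees) + y*cos(45 degrees) = sqrt(2)x/2 + sqrt(2)y/2

Substituting into (x^2 + y^2)^2:
((sqrt(2)x/2 - sqrt(2)y/2)^2 + (sqrt(2)x/2 + sqrt(2)y/2)^2)^2
= x^4 + 2x^2y^2 + y^4 = (x^2 + y^2)^2

This equals the original expression (x^2 + y^2)^2, so it IS invariant.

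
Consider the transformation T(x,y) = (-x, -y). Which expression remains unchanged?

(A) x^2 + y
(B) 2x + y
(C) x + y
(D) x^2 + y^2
D

An expression E(x,y) is invariant under T if E(T(x,y)) = E(x,y). Here T(x,y) = (-x, -y).
Substitute the transformed coordinates into each option and compare with the original:
(A) x^2 + y  ->  (-x)^2 + (-y) = x^2 - y   [differs from x^2 + y: not invariant]
(B) 2x + y  ->  2(-x) + (-y) = -2x - y   [differs from 2x + y: not invariant]
(C) x + y  ->  (-x) + (-y) = -x - y   [differs from x + y: not invariant]
(D) x^2 + y^2  ->  (-x)^2 + (-y)^2 = x^2 + y^2   [equals x^2 + y^2: invariant]

Only option (D), x^2 + y^2, is unchanged by the transformation.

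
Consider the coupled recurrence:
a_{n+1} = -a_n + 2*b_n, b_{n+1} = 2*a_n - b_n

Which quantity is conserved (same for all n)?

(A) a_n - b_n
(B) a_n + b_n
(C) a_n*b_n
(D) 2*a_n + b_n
B

Replace a_n by a_{n+1} = -a_n + 2*b_n and b_n by b_{n+1} = 2*a_n - b_n in each option and simplify:
(A) a_n - b_n  ->  (-a_n + 2*b_n) - (2*a_n - b_n) = -3*a_n + 3*b_n   [not conserved]
(B) a_n + b_n  ->  (-a_n + 2*b_n) + (2*a_n - b_n) = a_n + b_n   [conserved]
(C) a_n*b_n  ->  (-a_n + 2*b_n)*(2*a_n - b_n) = -2*a_n^2 + 5*a_n*b_n - 2*b_n^2   [not conserved]
(D) 2*a_n + b_n  ->  2*(-a_n + 2*b_n) + (2*a_n - b_n) = 3*b_n   [not conserved]

Only (B) a_n + b_n returns to itself after one step, so it is the conserved quantity.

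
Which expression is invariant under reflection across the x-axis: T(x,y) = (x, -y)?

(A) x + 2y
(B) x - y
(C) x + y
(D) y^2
D

The map is reflection across the x-axis: T(x,y) = (x, -y).
Substitute the transformed coordinates into each option and compare with the original:
(A) x + 2y  ->  (x) + 2(-y) = x - 2y   [differs from x + 2y: not invariant]
(B) x - y  ->  (x) - (-y) = x + y   [differs from x - y: not invariant]
(C) x + y  ->  (x) + (-y) = x - y   [differs from x + y: not invariant]
(D) y^2  ->  (-y)^2 = y^2   [equals y^2: invariant]

Only option (D), y^2, is unchanged by the transformation.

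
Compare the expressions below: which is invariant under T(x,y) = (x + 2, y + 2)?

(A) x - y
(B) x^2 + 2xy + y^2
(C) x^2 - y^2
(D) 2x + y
A

An expression E(x,y) is invariant under T if E(T(x,y)) = E(x,y). Here T(x,y) = (x + 2, y + 2).
Substitute the transformed coordinates into each option and compare with the original:
(A) x - y  ->  (x + 2) - (y + 2) = x - y   [equals x - y: invariant]
(B) x^2 + 2xy + y^2  ->  (x + 2)^2 + 2(x + 2)(y + 2) + (y + 2)^2 = x^2 + 2xy + 8x + y^2 + 8y + 16   [differs from x^2 + 2xy + y^2: not invariant]
(C) x^2 - y^2  ->  (x + 2)^2 - (y + 2)^2 = x^2 + 4x - y^2 - 4y   [differs from x^2 - y^2: not invariant]
(D) 2x + y  ->  2(x + 2) + (y + 2) = 2x + y + 6   [differs from 2x + y: not invariant]

Only option (A), x - y, is unchanged by the transformation.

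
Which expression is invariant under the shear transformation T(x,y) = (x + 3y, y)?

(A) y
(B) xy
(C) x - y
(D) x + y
A

Under the shear T(x,y) = (x + 3y, y):
Substitute the transformed coordinates into each option and compare with the original:
(A) y  ->  (y) = y   [equals y: invariant]
(B) xy  ->  (x + 3y)(y) = xy + 3y^2   [differs from xy: not invariant]
(C) x - y  ->  (x + 3y) - (y) = x + 2y   [differs from x - y: not invariant]
(D) x + y  ->  (x + 3y) + (y) = x + 4y   [differs from x + y: not invariant]

Only option (A), y, is unchanged by the transformation.
A horizontal shear moves points parallel to the x-axis, so the y-coordinate (and any function of y alone) is unchanged.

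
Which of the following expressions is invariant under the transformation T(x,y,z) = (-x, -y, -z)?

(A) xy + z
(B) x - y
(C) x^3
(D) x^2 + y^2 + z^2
D

Apply T(x,y,z) = (-x, -y, -z) to each option, i.e. replace (x, y, z) by the transformed coordinates.
Substitute the transformed coordinates into each option and compare with the original:
(A) xy + z  ->  (-x)(-y) + (-z) = xy - z   [differs from xy + z: not invariant]
(B) x - y  ->  (-x) - (-y) = -x + y   [differs from x - y: not invariant]
(C) x^3  ->  (-x)^3 = -x^3   [differs from x^3: not invariant]
(D) x^2 + y^2 + z^2  ->  (-x)^2 + (-y)^2 + (-z)^2 = x^2 + y^2 + z^2   [equals x^2 + y^2 + z^2: invariant]

Only option (D), x^2 + y^2 + z^2, is unchanged by the transformation.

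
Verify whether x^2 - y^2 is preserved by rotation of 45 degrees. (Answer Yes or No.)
No

Applying rotation by 45 degrees: x' = x*cos(45 degrees) - y*sin(45 degrees) = sqrt(2)x/2 - sqrt(2)y/2, y' = x*sin(45 degrees) + y*cos(45 degrees) = sqrt(2)x/2 + sqrt(2)y/2

Substituting into x^2 - y^2:
(sqrt(2)x/2 - sqrt(2)y/2)^2 - (sqrt(2)x/2 + sqrt(2)y/2)^2
= -2xy

This differs from the original expression x^2 - y^2, so it is NOT invariant.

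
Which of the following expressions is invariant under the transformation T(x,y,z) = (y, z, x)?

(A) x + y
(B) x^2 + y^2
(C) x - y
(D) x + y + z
D

Apply T(x,y,z) = (y, z, x) to each option, i.e. replace (x, y, z) by the transformed coordinates.
Substitute the transformed coordinates into each option and compare with the original:
(A) x + y  ->  (y) + (z) = y + z   [differs from x + y: not invariant]
(B) x^2 + y^2  ->  (y)^2 + (z)^2 = y^2 + z^2   [differs from x^2 + y^2: not invariant]
(C) x - y  ->  (y) - (z) = y - z   [differs from x - y: not invariant]
(D) x + y + z  ->  (y) + (z) + (x) = x + y + z   [equals x + y + z: invariant]

Only option (D), x + y + z, is unchanged by the transformation.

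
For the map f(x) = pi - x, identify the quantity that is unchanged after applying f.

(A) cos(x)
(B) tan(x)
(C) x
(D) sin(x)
D

For f(x) = pi - x:
sin(pi - x) = sin(x), so sine is invariant under this transformation.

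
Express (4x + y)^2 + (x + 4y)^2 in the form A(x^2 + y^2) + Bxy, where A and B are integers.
17(x^2 + y^2) + 16xy

Expanding: (4x + y)^2 = 16x^2 + 8xy + y^2
(x + 4y)^2 = x^2 + 8xy + 16y^2
Sum = (16+1)(x^2+y^2) + 16xy = 17(x^2 + y^2) + 16xy
This is symmetric in x and y.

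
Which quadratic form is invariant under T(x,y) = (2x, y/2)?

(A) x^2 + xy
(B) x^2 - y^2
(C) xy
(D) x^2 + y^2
C

T multiplies x by 2 and divides y by 2.
Substitute the transformed coordinates into each option and compare with the original:
(A) x^2 + xy  ->  (2x)^2 + (2x)(y/2) = 4x^2 + xy   [differs from x^2 + xy: not invariant]
(B) x^2 - y^2  ->  (2x)^2 - (y/2)^2 = 4x^2 - y^2/4   [differs from x^2 - y^2: not invariant]
(C) xy  ->  (2x)(y/2) = xy   [equals xy: invariant]
(D) x^2 + y^2  ->  (2x)^2 + (y/2)^2 = 4x^2 + y^2/4   [differs from x^2 + y^2: not invariant]

Only option (C), xy, is unchanged by the transformation.
The factors 2 and 1/2 cancel only in the pure product xy.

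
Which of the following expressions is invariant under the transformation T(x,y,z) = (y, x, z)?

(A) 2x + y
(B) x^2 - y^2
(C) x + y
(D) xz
C

Apply T(x,y,z) = (y, x, z) to each option, i.e. replace (x, y, z) by the transformed coordinates.
Substitute the transformed coordinates into each option and compare with the original:
(A) 2x + y  ->  2(y) + (x) = x + 2y   [differs from 2x + y: not invariant]
(B) x^2 - y^2  ->  (y)^2 - (x)^2 = -x^2 + y^2   [differs from x^2 - y^2: not invariant]
(C) x + y  ->  (y) + (x) = x + y   [equals x + y: invariant]
(D) xz  ->  (y)(z) = yz   [differs from xz: not invariant]

Only option (C), x + y, is unchanged by the transformation.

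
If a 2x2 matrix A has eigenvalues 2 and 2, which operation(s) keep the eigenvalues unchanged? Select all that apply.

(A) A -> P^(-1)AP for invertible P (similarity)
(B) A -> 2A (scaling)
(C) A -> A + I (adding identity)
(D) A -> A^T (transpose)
A and D

Eigenvalues are preserved by:
1. Similarity transformations: A -> P^(-1)AP (same characteristic polynomial)
2. Transpose: A^T has the same eigenvalues as A

Eigenvalues are NOT preserved by:
- Adding identity: eigenvalues become 2+1, 2+1
- Scaling: eigenvalues become 4, 4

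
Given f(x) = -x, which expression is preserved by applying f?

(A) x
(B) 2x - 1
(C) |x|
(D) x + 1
C

For f(x) = -x:
Applying f replaces x by -x. Since |-x| = |x|, the absolute value is unchanged by f, whereas x -> -x, 2x - 1 -> -2x - 1 and x + 1 -> -x + 1 all change.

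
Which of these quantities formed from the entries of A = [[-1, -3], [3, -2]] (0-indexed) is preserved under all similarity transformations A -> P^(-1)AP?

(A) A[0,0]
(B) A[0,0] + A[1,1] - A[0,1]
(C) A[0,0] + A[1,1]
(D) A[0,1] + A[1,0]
C

A[0,0] + A[1,1] is the trace of A. By the cyclic property of the trace, tr(P^(-1)AP) = tr(APP^(-1)) = tr(A), so it is the same for every matrix similar to A.

The other combinations are not similarity invariants. For example, take P = [[2, 1], [1, 1]] (det P = 1), so P^(-1) = [[1, -1], [-1, 2]] and
B = P^(-1)AP = [[-9, -5], [13, 6]].
Evaluating each option on A and on B:
(A) A[0,0]: -1 for A, -9 for B -> changes
(B) A[0,0] + A[1,1] - A[0,1]: 0 for A, 2 for B -> changes
(C) A[0,0] + A[1,1]: -3 for A, -3 for B -> unchanged
(D) A[0,1] + A[1,0]: 0 for A, 8 for B -> changes

Only (C) A[0,0] + A[1,1] = -3 survives (and it does so for every P, not just this one), so it is the invariant.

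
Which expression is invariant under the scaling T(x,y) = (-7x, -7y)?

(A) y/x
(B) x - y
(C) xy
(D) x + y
A

Under the uniform scaling T(x,y) = (-7x, -7y):
Substitute the transformed coordinates into each option and compare with the original:
(A) y/x  ->  (-7y)/(-7x) = y/x   [equals y/x: invariant]
(B) x - y  ->  (-7x) - (-7y) = -7x + 7y   [differs from x - y: not invariant]
(C) xy  ->  (-7x)(-7y) = 49xy   [differs from xy: not invariant]
(D) x + y  ->  (-7x) + (-7y) = -7x - 7y   [differs from x + y: not invariant]

Only option (A), y/x, is unchanged by the transformation.
The common factor -7 cancels in a ratio of coordinates, while sums, products and sums of squares pick up factors of -7 or 49.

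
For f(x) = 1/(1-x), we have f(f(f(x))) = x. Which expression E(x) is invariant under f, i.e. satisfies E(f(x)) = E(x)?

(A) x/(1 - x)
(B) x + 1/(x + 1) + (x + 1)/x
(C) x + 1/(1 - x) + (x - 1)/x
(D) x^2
C

Replace x by f(x) = 1/(1 - x) in each option and simplify. As a quick numerical cross-check, also compare E(5) with E(f(5)) = E(-1/4).

(A) x/(1 - x)  ->  (1/(1 - x))/(1 - (1/(1 - x))) = -1/x; check: E(5) = -5/4 but E(-1/4) = -1/5.   [not invariant]
(B) x + 1/(x + 1) + (x + 1)/x  ->  (1/(1 - x)) + 1/((1/(1 - x)) + 1) + ((1/(1 - x)) + 1)/(1/(1 - x)) = (-x^3 + 6x^2 - 11x + 7)/(x^2 - 3x + 2); check: E(5) = 191/30 but E(-1/4) = -23/12.   [not invariant]
(C) x + 1/(1 - x) + (x - 1)/x  ->  (1/(1 - x)) + 1/(1 - (1/(1 - x))) + ((1/(1 - x)) - 1)/(1/(1 - x)), which simplifies back to x + 1/(1 - x) + (x - 1)/x; check: E(5) = 111/20, E(-1/4) = 111/20.   [invariant]
(D) x^2  ->  (1/(1 - x))^2 = (x - 1)^(-2); check: E(5) = 25 but E(-1/4) = 1/16.   [not invariant]

Only (C) is unchanged. Indeed f(f(x)) = 1/(1 - 1/(1-x)) = (1-x)/(-x) = (x-1)/x, so E(x) = x + f(x) + f(f(x)) is the sum over the whole 3-cycle; applying f just permutes the three terms cyclically (x -> f(x) -> f(f(x)) -> x), leaving the sum unchanged.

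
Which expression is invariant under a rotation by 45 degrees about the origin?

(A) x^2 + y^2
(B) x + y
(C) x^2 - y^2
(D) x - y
A

A rotation by 45 degrees sends (x, y) to (sqrt(2)x/2 - sqrt(2)y/2, sqrt(2)x/2 + sqrt(2)y/2).
Substitute the transformed coordinates into each option and compare with the original:
(A) x^2 + y^2  ->  (sqrt(2)x/2 - sqrt(2)y/2)^2 + (sqrt(2)x/2 + sqrt(2)y/2)^2 = x^2 + y^2   [equals x^2 + y^2: invariant]
(B) x + y  ->  (sqrt(2)x/2 - sqrt(2)y/2) + (sqrt(2)x/2 + sqrt(2)y/2) = sqrt(2)x   [differs from x + y: not invariant]
(C) x^2 - y^2  ->  (sqrt(2)x/2 - sqrt(2)y/2)^2 - (sqrt(2)x/2 + sqrt(2)y/2)^2 = -2xy   [differs from x^2 - y^2: not invariant]
(D) x - y  ->  (sqrt(2)x/2 - sqrt(2)y/2) - (sqrt(2)x/2 + sqrt(2)y/2) = -sqrt(2)y   [differs from x - y: not invariant]

Only option (A), x^2 + y^2, is unchanged by the transformation.
Geometrically, x^2 + y^2 is the squared distance from the origin, which every rotation about the origin preserves.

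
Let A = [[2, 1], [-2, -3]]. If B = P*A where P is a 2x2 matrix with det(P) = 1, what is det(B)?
-4

By the multiplicative property of determinants, det(B) = det(P*A) = det(P) * det(A) = det(A),
so the determinant is invariant under multiplication by any determinant-1 matrix; we just need det(A).

det(A) = (2)(-3) - (1)(-2) = -6 - (-2) = -4

Therefore det(B) = 1 * (-4) = -4.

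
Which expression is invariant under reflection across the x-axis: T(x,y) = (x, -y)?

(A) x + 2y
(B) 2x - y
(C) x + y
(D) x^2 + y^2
D

The map is reflection across the x-axis: T(x,y) = (x, -y).
Substitute the transformed coordinates into each option and compare with the original:
(A) x + 2y  ->  (x) + 2(-y) = x - 2y   [differs from x + 2y: not invariant]
(B) 2x - y  ->  2(x) - (-y) = 2x + y   [differs from 2x - y: not invariant]
(C) x + y  ->  (x) + (-y) = x - y   [differs from x + y: not invariant]
(D) x^2 + y^2  ->  (x)^2 + (-y)^2 = x^2 + y^2   [equals x^2 + y^2: invariant]

Only option (D), x^2 + y^2, is unchanged by the transformation.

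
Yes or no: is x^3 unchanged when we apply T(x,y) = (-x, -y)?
No

Substitute T(x,y) = (-x, -y) into the expression and compare with the original.

Original: x^3
After applying T: (-x)^3 = -x^3

This differs from the original x^3 (difference: -2x^3), so the expression is NOT invariant.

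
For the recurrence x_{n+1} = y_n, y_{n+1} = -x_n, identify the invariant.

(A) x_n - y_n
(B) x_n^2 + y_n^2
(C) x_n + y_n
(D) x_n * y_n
B

For the recurrence x_{n+1} = y_n, y_{n+1} = -x_n:

x_{n+1}^2 + y_{n+1}^2 = y_n^2 + (-x_n)^2 = x_n^2 + y_n^2
The sum of squares is conserved (like energy in a harmonic oscillator).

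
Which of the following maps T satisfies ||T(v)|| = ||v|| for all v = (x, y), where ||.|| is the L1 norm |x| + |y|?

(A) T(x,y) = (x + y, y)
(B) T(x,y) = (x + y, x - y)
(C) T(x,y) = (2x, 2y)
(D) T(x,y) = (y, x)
D

A transformation preserves a norm if ||T(v)|| = ||v|| for every v; a single vector where the norm changes rules an option out.

(A) T(x,y) = (x + y, y): v = (0, 1) has norm |0| + |1| = 1, but T(v) = (1, 1) has norm 2 -- not preserved.
(B) T(x,y) = (x + y, x - y): v = (1, 0) has norm |1| + |0| = 1, but T(v) = (1, 1) has norm 2 -- not preserved.
(C) T(x,y) = (2x, 2y): v = (1, 0) has norm |1| + |0| = 1, but T(v) = (2, 0) has norm 2 -- not preserved.
(D) T(x,y) = (y, x): preserves the norm -- it only permutes the coordinates and/or flips signs, which leaves |x| + |y| unchanged.

Therefore the answer is (D).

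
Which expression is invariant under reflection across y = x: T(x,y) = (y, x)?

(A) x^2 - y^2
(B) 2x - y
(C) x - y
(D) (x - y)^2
D

The map is reflection across y = x: T(x,y) = (y, x).
Substitute the transformed coordinates into each option and compare with the original:
(A) x^2 - y^2  ->  (y)^2 - (x)^2 = -x^2 + y^2   [differs from x^2 - y^2: not invariant]
(B) 2x - y  ->  2(y) - (x) = -x + 2y   [differs from 2x - y: not invariant]
(C) x - y  ->  (y) - (x) = -x + y   [differs from x - y: not invariant]
(D) (x - y)^2  ->  ((y) - (x))^2 = x^2 - 2xy + y^2   [equals (x - y)^2: invariant]

Only option (D), (x - y)^2, is unchanged by the transformation.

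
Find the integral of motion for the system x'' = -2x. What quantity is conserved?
E = (x')^2 + 2x^2

Multiply the equation by x':
x' * x'' = -2x * x'
The left side is d/dt[(x')^2/2] and the right side is d/dt[-2x^2/2], so
d/dt[(x')^2/2 + 2x^2/2] = 0, i.e. (x')^2/2 + 2x^2/2 = constant.
Multiplying by 2, the integral of motion is E = (x')^2 + 2x^2.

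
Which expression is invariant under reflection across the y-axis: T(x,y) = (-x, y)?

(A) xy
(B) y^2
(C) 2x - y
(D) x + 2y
B

The map is reflection across the y-axis: T(x,y) = (-x, y).
Substitute the transformed coordinates into each option and compare with the original:
(A) xy  ->  (-x)(y) = -xy   [differs from xy: not invariant]
(B) y^2  ->  (y)^2 = y^2   [equals y^2: invariant]
(C) 2x - y  ->  2(-x) - (y) = -2x - y   [differs from 2x - y: not invariant]
(D) x + 2y  ->  (-x) + 2(y) = -x + 2y   [differs from x + 2y: not invariant]

Only option (B), y^2, is unchanged by the transformation.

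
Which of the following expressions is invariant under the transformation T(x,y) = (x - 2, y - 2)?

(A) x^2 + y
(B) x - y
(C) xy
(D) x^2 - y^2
B

An expression E(x,y) is invariant under T if E(T(x,y)) = E(x,y). Here T(x,y) = (x - 2, y - 2).
Substitute the transformed coordinates into each option and compare with the original:
(A) x^2 + y  ->  (x - 2)^2 + (y - 2) = x^2 - 4x + y + 2   [differs from x^2 + y: not invariant]
(B) x - y  ->  (x - 2) - (y - 2) = x - y   [equals x - y: invariant]
(C) xy  ->  (x - 2)(y - 2) = xy - 2x - 2y + 4   [differs from xy: not invariant]
(D) x^2 - y^2  ->  (x - 2)^2 - (y - 2)^2 = x^2 - 4x - y^2 + 4y   [differs from x^2 - y^2: not invariant]

Only option (B), x - y, is unchanged by the transformation.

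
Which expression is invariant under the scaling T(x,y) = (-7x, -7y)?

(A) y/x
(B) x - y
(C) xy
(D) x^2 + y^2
A

Under the uniform scaling T(x,y) = (-7x, -7y):
Substitute the transformed coordinates into each option and compare with the original:
(A) y/x  ->  (-7y)/(-7x) = y/x   [equals y/x: invariant]
(B) x - y  ->  (-7x) - (-7y) = -7x + 7y   [differs from x - y: not invariant]
(C) xy  ->  (-7x)(-7y) = 49xy   [differs from xy: not invariant]
(D) x^2 + y^2  ->  (-7x)^2 + (-7y)^2 = 49x^2 + 49y^2   [differs from x^2 + y^2: not invariant]

Only option (A), y/x, is unchanged by the transformation.
The common factor -7 cancels in a ratio of coordinates, while sums, products and sums of squares pick up factors of -7 or 49.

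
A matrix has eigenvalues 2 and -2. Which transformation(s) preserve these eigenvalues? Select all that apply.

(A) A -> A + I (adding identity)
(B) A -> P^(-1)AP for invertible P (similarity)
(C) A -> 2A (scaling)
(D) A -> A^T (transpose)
B and D

Eigenvalues are preserved by:
1. Similarity transformations: A -> P^(-1)AP (same characteristic polynomial)
2. Transpose: A^T has the same eigenvalues as A

Eigenvalues are NOT preserved by:
- Adding identity: eigenvalues become 2+1, -2+1
- Scaling: eigenvalues become 4, -4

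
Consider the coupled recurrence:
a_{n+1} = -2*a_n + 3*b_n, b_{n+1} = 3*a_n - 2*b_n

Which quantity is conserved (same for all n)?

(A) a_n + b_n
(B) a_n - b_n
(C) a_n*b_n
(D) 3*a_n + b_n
A

Replace a_n by a_{n+1} = -2*a_n + 3*b_n and b_n by b_{n+1} = 3*a_n - 2*b_n in each option and simplify:
(A) a_n + b_n  ->  (-2*a_n + 3*b_n) + (3*a_n - 2*b_n) = a_n + b_n   [conserved]
(B) a_n - b_n  ->  (-2*a_n + 3*b_n) - (3*a_n - 2*b_n) = -5*a_n + 5*b_n   [not conserved]
(C) a_n*b_n  ->  (-2*a_n + 3*b_n)*(3*a_n - 2*b_n) = -6*a_n^2 + 13*a_n*b_n - 6*b_n^2   [not conserved]
(D) 3*a_n + b_n  ->  3*(-2*a_n + 3*b_n) + (3*a_n - 2*b_n) = -3*a_n + 7*b_n   [not conserved]

Only (A) a_n + b_n returns to itself after one step, so it is the conserved quantity.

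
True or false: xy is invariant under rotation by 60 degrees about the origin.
False

Applying rotation by 60 degrees: x' = x*cos(60 degrees) - y*sin(60 degrees) = x/2 - sqrt(3)y/2, y' = x*sin(60 degrees) + y*cos(60 degrees) = sqrt(3)x/2 + y/2

Substituting into xy:
(x/2 - sqrt(3)y/2)(sqrt(3)x/2 + y/2)
= sqrt(3)x^2/4 - xy/2 - sqrt(3)y^2/4

This differs from the original expression xy, so it is NOT invariant.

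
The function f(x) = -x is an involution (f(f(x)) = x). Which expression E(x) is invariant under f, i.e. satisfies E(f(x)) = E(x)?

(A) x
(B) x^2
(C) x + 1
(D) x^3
B

Replace x by f(x) = -x in each option and simplify. As a quick numerical cross-check, also compare E(4) with E(f(4)) = E(-4).

(A) x  ->  (-x) = -x; check: E(4) = 4 but E(-4) = -4.   [not invariant]
(B) x^2  ->  (-x)^2, which simplifies back to x^2; check: E(4) = 16, E(-4) = 16.   [invariant]
(C) x + 1  ->  (-x) + 1 = 1 - x; check: E(4) = 5 but E(-4) = -3.   [not invariant]
(D) x^3  ->  (-x)^3 = -x^3; check: E(4) = 64 but E(-4) = -64.   [not invariant]

Only (B) is unchanged. E is symmetric under swapping x with f(x) = -x, which is exactly what an involution does.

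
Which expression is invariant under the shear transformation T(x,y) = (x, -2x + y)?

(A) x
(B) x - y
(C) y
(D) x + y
A

Under the shear T(x,y) = (x, -2x + y):
Substitute the transformed coordinates into each option and compare with the original:
(A) x  ->  (x) = x   [equals x: invariant]
(B) x - y  ->  (x) - (-2x + y) = 3x - y   [differs from x - y: not invariant]
(C) y  ->  (-2x + y) = -2x + y   [differs from y: not invariant]
(D) x + y  ->  (x) + (-2x + y) = -x + y   [differs from x + y: not invariant]

Only option (A), x, is unchanged by the transformation.
A vertical shear moves points parallel to the y-axis, so the x-coordinate (and any function of x alone) is unchanged.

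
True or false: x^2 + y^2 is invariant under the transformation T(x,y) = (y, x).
True

Substitute T(x,y) = (y, x) into the expression and compare with the original.

Original: x^2 + y^2
After applying T: (y)^2 + (x)^2 = x^2 + y^2

This is identical to the original x^2 + y^2, so the expression is invariant.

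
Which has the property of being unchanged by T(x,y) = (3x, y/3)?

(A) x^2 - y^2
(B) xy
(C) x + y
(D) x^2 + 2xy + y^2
B

An expression E(x,y) is invariant under T if E(T(x,y)) = E(x,y). Here T(x,y) = (3x, y/3).
Substitute the transformed coordinates into each option and compare with the original:
(A) x^2 - y^2  ->  (3x)^2 - (y/3)^2 = 9x^2 - y^2/9   [differs from x^2 - y^2: not invariant]
(B) xy  ->  (3x)(y/3) = xy   [equals xy: invariant]
(C) x + y  ->  (3x) + (y/3) = 3x + y/3   [differs from x + y: not invariant]
(D) x^2 + 2xy + y^2  ->  (3x)^2 + 2(3x)(y/3) + (y/3)^2 = 9x^2 + 2xy + y^2/9   [differs from x^2 + 2xy + y^2: not invariant]

Only option (B), xy, is unchanged by the transformation.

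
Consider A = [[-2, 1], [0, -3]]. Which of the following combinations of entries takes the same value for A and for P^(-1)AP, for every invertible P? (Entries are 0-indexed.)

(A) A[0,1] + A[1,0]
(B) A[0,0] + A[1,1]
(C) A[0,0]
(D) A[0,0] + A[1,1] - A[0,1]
B

A[0,0] + A[1,1] is the trace of A. By the cyclic property of the trace, tr(P^(-1)AP) = tr(APP^(-1)) = tr(A), so it is the same for every matrix similar to A.

The other combinations are not similarity invariants. For example, take P = [[2, 1], [1, 1]] (det P = 1), so P^(-1) = [[1, -1], [-1, 2]] and
B = P^(-1)AP = [[0, 2], [-3, -5]].
Evaluating each option on A and on B:
(A) A[0,1] + A[1,0]: 1 for A, -1 for B -> changes
(B) A[0,0] + A[1,1]: -5 for A, -5 for B -> unchanged
(C) A[0,0]: -2 for A, 0 for B -> changes
(D) A[0,0] + A[1,1] - A[0,1]: -6 for A, -7 for B -> changes

Only (B) A[0,0] + A[1,1] = -5 survives (and it does so for every P, not just this one), so it is the invariant.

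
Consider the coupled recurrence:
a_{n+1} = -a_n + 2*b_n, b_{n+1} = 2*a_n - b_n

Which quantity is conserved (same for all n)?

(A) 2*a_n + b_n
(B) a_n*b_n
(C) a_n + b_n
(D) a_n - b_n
C

Replace a_n by a_{n+1} = -a_n + 2*b_n and b_n by b_{n+1} = 2*a_n - b_n in each option and simplify:
(A) 2*a_n + b_n  ->  2*(-a_n + 2*b_n) + (2*a_n - b_n) = 3*b_n   [not conserved]
(B) a_n*b_n  ->  (-a_n + 2*b_n)*(2*a_n - b_n) = -2*a_n^2 + 5*a_n*b_n - 2*b_n^2   [not conserved]
(C) a_n + b_n  ->  (-a_n + 2*b_n) + (2*a_n - b_n) = a_n + b_n   [conserved]
(D) a_n - b_n  ->  (-a_n + 2*b_n) - (2*a_n - b_n) = -3*a_n + 3*b_n   [not conserved]

Only (C) a_n + b_n returns to itself after one step, so it is the conserved quantity.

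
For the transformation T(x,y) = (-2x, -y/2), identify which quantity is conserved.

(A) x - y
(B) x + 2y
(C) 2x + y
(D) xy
D

An expression E(x,y) is invariant under T if E(T(x,y)) = E(x,y). Here T(x,y) = (-2x, -y/2).
Substitute the transformed coordinates into each option and compare with the original:
(A) x - y  ->  (-2x) - (-y/2) = -2x + y/2   [differs from x - y: not invariant]
(B) x + 2y  ->  (-2x) + 2(-y/2) = -2x - y   [differs from x + 2y: not invariant]
(C) 2x + y  ->  2(-2x) + (-y/2) = -4x - y/2   [differs from 2x + y: not invariant]
(D) xy  ->  (-2x)(-y/2) = xy   [equals xy: invariant]

Only option (D), xy, is unchanged by the transformation.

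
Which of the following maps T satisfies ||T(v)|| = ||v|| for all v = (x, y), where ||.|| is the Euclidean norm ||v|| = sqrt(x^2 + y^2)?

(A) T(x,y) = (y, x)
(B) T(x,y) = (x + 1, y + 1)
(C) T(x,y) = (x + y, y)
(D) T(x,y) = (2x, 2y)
A

A transformation preserves a norm if ||T(v)|| = ||v|| for every v; a single vector where the norm changes rules an option out.

(A) T(x,y) = (y, x): preserves the norm -- it is an orthogonal map (a rotation/reflection), and (y)^2 + (x)^2 simplifies to x^2 + y^2.
(B) T(x,y) = (x + 1, y + 1): v = (1, 0) has norm sqrt((1)^2 + (0)^2) = 1, but T(v) = (2, 1) has norm sqrt(5) -- not preserved.
(C) T(x,y) = (x + y, y): v = (0, 1) has norm sqrt((0)^2 + (1)^2) = 1, but T(v) = (1, 1) has norm sqrt(2) -- not preserved.
(D) T(x,y) = (2x, 2y): v = (1, 0) has norm sqrt((1)^2 + (0)^2) = 1, but T(v) = (2, 0) has norm 2 -- not preserved.

Therefore the answer is (A).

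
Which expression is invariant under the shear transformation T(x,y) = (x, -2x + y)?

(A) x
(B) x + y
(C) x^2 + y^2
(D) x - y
A

Under the shear T(x,y) = (x, -2x + y):
Substitute the transformed coordinates into each option and compare with the original:
(A) x  ->  (x) = x   [equals x: invariant]
(B) x + y  ->  (x) + (-2x + y) = -x + y   [differs from x + y: not invariant]
(C) x^2 + y^2  ->  (x)^2 + (-2x + y)^2 = 5x^2 - 4xy + y^2   [differs from x^2 + y^2: not invariant]
(D) x - y  ->  (x) - (-2x + y) = 3x - y   [differs from x - y: not invariant]

Only option (A), x, is unchanged by the transformation.
A vertical shear moves points parallel to the y-axis, so the x-coordinate (and any function of x alone) is unchanged.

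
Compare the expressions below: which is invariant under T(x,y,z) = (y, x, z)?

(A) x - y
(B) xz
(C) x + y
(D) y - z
C

Apply T(x,y,z) = (y, x, z) to each option, i.e. replace (x, y, z) by the transformed coordinates.
Substitute the transformed coordinates into each option and compare with the original:
(A) x - y  ->  (y) - (x) = -x + y   [differs from x - y: not invariant]
(B) xz  ->  (y)(z) = yz   [differs from xz: not invariant]
(C) x + y  ->  (y) + (x) = x + y   [equals x + y: invariant]
(D) y - z  ->  (x) - (z) = x - z   [differs from y - z: not invariant]

Only option (C), x + y, is unchanged by the transformation.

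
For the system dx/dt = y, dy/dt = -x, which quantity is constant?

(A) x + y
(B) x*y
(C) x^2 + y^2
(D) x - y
C

A first integral I satisfies dI/dt = 0 along every solution. Differentiate each option and use the equation of motion:
(A) d/dt[x + y] = y + (-x) = y - x, not identically 0
(B) d/dt[x*y] = (dx/dt)y + x(dy/dt) = y^2 - x^2, not identically 0
(C) d/dt[x^2 + y^2] = 2x*dx/dt + 2y*dy/dt = 2x*y + 2y*(-x) = 0
(D) d/dt[x - y] = y - (-x) = x + y, not identically 0

Only (C) has zero time-derivative. So x^2 + y^2 (the squared radius; trajectories are circles) is the conserved quantity.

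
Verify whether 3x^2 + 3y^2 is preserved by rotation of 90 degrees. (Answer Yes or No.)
Yes

Applying rotation by 90 degrees: x' = x*cos(90 degrees) - y*sin(90 degrees) = -y, y' = x*sin(90 degrees) + y*cos(90 degrees) = x

Substituting into 3x^2 + 3y^2:
3(-y)^2 + 3(x)^2
= 3x^2 + 3y^2

This equals the original expression 3x^2 + 3y^2, so it IS invariant.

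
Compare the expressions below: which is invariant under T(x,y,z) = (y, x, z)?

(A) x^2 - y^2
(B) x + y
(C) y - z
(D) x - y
B

Apply T(x,y,z) = (y, x, z) to each option, i.e. replace (x, y, z) by the transformed coordinates.
Substitute the transformed coordinates into each option and compare with the original:
(A) x^2 - y^2  ->  (y)^2 - (x)^2 = -x^2 + y^2   [differs from x^2 - y^2: not invariant]
(B) x + y  ->  (y) + (x) = x + y   [equals x + y: invariant]
(C) y - z  ->  (x) - (z) = x - z   [differs from y - z: not invariant]
(D) x - y  ->  (y) - (x) = -x + y   [differs from x - y: not invariant]

Only option (B), x + y, is unchanged by the transformation.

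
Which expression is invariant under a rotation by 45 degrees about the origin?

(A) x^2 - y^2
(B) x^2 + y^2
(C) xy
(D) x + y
B

A rotation by 45 degrees sends (x, y) to (sqrt(2)x/2 - sqrt(2)y/2, sqrt(2)x/2 + sqrt(2)y/2).
Substitute the transformed coordinates into each option and compare with the original:
(A) x^2 - y^2  ->  (sqrt(2)x/2 - sqrt(2)y/2)^2 - (sqrt(2)x/2 + sqrt(2)y/2)^2 = -2xy   [differs from x^2 - y^2: not invariant]
(B) x^2 + y^2  ->  (sqrt(2)x/2 - sqrt(2)y/2)^2 + (sqrt(2)x/2 + sqrt(2)y/2)^2 = x^2 + y^2   [equals x^2 + y^2: invariant]
(C) xy  ->  (sqrt(2)x/2 - sqrt(2)y/2)(sqrt(2)x/2 + sqrt(2)y/2) = x^2/2 - y^2/2   [differs from xy: not invariant]
(D) x + y  ->  (sqrt(2)x/2 - sqrt(2)y/2) + (sqrt(2)x/2 + sqrt(2)y/2) = sqrt(2)x   [differs from x + y: not invariant]

Only option (B), x^2 + y^2, is unchanged by the transformation.
Geometrically, x^2 + y^2 is the squared distance from the origin, which every rotation about the origin preserves.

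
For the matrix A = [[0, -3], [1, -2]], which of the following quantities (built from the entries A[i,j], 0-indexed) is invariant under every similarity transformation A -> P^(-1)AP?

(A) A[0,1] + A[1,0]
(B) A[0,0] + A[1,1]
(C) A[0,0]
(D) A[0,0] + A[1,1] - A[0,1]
B

A[0,0] + A[1,1] is the trace of A. By the cyclic property of the trace, tr(P^(-1)AP) = tr(APP^(-1)) = tr(A), so it is the same for every matrix similar to A.

The other combinations are not similarity invariants. For example, take P = [[2, 1], [1, 1]] (det P = 1), so P^(-1) = [[1, -1], [-1, 2]] and
B = P^(-1)AP = [[-3, -2], [3, 1]].
Evaluating each option on A and on B:
(A) A[0,1] + A[1,0]: -2 for A, 1 for B -> changes
(B) A[0,0] + A[1,1]: -2 for A, -2 for B -> unchanged
(C) A[0,0]: 0 for A, -3 for B -> changes
(D) A[0,0] + A[1,1] - A[0,1]: 1 for A, 0 for B -> changes

Only (B) A[0,0] + A[1,1] = -2 survives (and it does so for every P, not just this one), so it is the invariant.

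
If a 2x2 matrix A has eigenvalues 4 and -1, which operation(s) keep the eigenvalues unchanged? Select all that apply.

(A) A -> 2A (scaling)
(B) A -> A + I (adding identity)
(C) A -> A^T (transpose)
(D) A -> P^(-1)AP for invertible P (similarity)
C and D

Eigenvalues are preserved by:
1. Similarity transformations: A -> P^(-1)AP (same characteristic polynomial)
2. Transpose: A^T has the same eigenvalues as A

Eigenvalues are NOT preserved by:
- Adding identity: eigenvalues become 4+1, -1+1
- Scaling: eigenvalues become 8, -2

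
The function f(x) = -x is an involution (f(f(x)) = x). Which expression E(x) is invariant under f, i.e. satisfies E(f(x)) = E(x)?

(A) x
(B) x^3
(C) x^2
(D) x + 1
C

Replace x by f(x) = -x in each option and simplify. As a quick numerical cross-check, also compare E(4) with E(f(4)) = E(-4).

(A) x  ->  (-x) = -x; check: E(4) = 4 but E(-4) = -4.   [not invariant]
(B) x^3  ->  (-x)^3 = -x^3; check: E(4) = 64 but E(-4) = -64.   [not invariant]
(C) x^2  ->  (-x)^2, which simplifies back to x^2; check: E(4) = 16, E(-4) = 16.   [invariant]
(D) x + 1  ->  (-x) + 1 = 1 - x; check: E(4) = 5 but E(-4) = -3.   [not invariant]

Only (C) is unchanged. E is symmetric under swapping x with f(x) = -x, which is exactly what an involution does.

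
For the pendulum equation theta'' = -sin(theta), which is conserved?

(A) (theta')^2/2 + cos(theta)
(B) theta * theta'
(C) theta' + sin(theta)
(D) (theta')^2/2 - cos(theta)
D

A first integral I satisfies dI/dt = 0 along every solution. Differentiate each option and use the equation of motion:
(A) d/dt[(theta')^2/2 + cos(theta)] = theta' theta'' - sin(theta) theta' = -2 theta' sin(theta), not identically 0
(B) d/dt[theta * theta'] = (theta')^2 + theta theta'' = (theta')^2 - theta sin(theta), not identically 0
(C) d/dt[theta' + sin(theta)] = theta'' + cos(theta) theta' = -sin(theta) + theta' cos(theta), not identically 0
(D) d/dt[(theta')^2/2 - cos(theta)] = theta' theta'' + sin(theta) theta' = theta'(-sin(theta)) + theta' sin(theta) = 0

Only (D) has zero time-derivative. This is the total energy: kinetic (theta')^2/2 plus potential -cos(theta).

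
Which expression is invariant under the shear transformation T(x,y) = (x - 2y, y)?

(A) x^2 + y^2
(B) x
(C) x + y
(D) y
D

Under the shear T(x,y) = (x - 2y, y):
Substitute the transformed coordinates into each option and compare with the original:
(A) x^2 + y^2  ->  (x - 2y)^2 + (y)^2 = x^2 - 4xy + 5y^2   [differs from x^2 + y^2: not invariant]
(B) x  ->  (x - 2y) = x - 2y   [differs from x: not invariant]
(C) x + y  ->  (x - 2y) + (y) = x - y   [differs from x + y: not invariant]
(D) y  ->  (y) = y   [equals y: invariant]

Only option (D), y, is unchanged by the transformation.
A horizontal shear moves points parallel to the x-axis, so the y-coordinate (and any function of y alone) is unchanged.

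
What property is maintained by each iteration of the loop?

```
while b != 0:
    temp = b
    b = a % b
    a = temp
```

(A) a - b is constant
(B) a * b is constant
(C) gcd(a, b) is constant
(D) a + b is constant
C

A loop invariant must hold before the first iteration and be re-established by every execution of the body.

(C) gcd(a, b) is constant: One iteration replaces (a, b) by (b, a mod b). Since a mod b = a - q*b for an integer q, any common divisor of a and b divides b and a mod b, and conversely; hence gcd(b, a mod b) = gcd(a, b). For instance (27, 6) -> (6, 3) keeps gcd = 3. At exit b = 0 and a = gcd of the original inputs.

The other options fail:
(A) a - b is constant: e.g. (a, b) = (27, 6) -> (6, 3): the difference goes from 21 to 3.
(B) a * b is constant: e.g. (a, b) = (27, 6) -> (6, 3): the product goes from 162 to 18.
(D) a + b is constant: e.g. (a, b) = (27, 6) -> (6, 3): the sum goes from 33 to 9.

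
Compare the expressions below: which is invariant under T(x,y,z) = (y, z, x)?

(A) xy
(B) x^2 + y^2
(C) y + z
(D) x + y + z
D

Apply T(x,y,z) = (y, z, x) to each option, i.e. replace (x, y, z) by the transformed coordinates.
Substitute the transformed coordinates into each option and compare with the original:
(A) xy  ->  (y)(z) = yz   [differs from xy: not invariant]
(B) x^2 + y^2  ->  (y)^2 + (z)^2 = y^2 + z^2   [differs from x^2 + y^2: not invariant]
(C) y + z  ->  (z) + (x) = x + z   [differs from y + z: not invariant]
(D) x + y + z  ->  (y) + (z) + (x) = x + y + z   [equals x + y + z: invariant]

Only option (D), x + y + z, is unchanged by the transformation.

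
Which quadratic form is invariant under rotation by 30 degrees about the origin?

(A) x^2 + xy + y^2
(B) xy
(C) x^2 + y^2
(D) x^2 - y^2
C

Rotation by 30 degrees sends (x, y) to (sqrt(3)x/2 - y/2, x/2 + sqrt(3)y/2).
Substitute the transformed coordinates into each option and compare with the original:
(A) x^2 + xy + y^2  ->  (sqrt(3)x/2 - y/2)^2 + (sqrt(3)x/2 - y/2)(x/2 + sqrt(3)y/2) + (x/2 + sqrt(3)y/2)^2 = sqrt(3)x^2/4 + x^2 + xy/2 - sqrt(3)y^2/4 + y^2   [differs from x^2 + xy + y^2: not invariant]
(B) xy  ->  (sqrt(3)x/2 - y/2)(x/2 + sqrt(3)y/2) = sqrt(3)x^2/4 + xy/2 - sqrt(3)y^2/4   [differs from xy: not invariant]
(C) x^2 + y^2  ->  (sqrt(3)x/2 - y/2)^2 + (x/2 + sqrt(3)y/2)^2 = x^2 + y^2   [equals x^2 + y^2: invariant]
(D) x^2 - y^2  ->  (sqrt(3)x/2 - y/2)^2 - (x/2 + sqrt(3)y/2)^2 = x^2/2 - sqrt(3)xy - y^2/2   [differs from x^2 - y^2: not invariant]

Only option (C), x^2 + y^2, is unchanged by the transformation.
x^2 + y^2 is the squared distance from the origin, which rotations preserve.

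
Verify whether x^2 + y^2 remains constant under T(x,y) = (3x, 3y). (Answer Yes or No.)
No

Substitute T(x,y) = (3x, 3y) into the expression and compare with the original.

Original: x^2 + y^2
After applying T: (3x)^2 + (3y)^2 = 9x^2 + 9y^2

This differs from the original x^2 + y^2 (difference: 8x^2 + 8y^2), so the expression is NOT invariant.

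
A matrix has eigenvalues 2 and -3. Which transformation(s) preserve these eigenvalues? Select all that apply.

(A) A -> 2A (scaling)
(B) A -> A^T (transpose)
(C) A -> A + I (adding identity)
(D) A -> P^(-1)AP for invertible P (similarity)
B and D

Eigenvalues are preserved by:
1. Similarity transformations: A -> P^(-1)AP (same characteristic polynomial)
2. Transpose: A^T has the same eigenvalues as A

Eigenvalues are NOT preserved by:
- Adding identity: eigenvalues become 2+1, -3+1
- Scaling: eigenvalues become 4, -6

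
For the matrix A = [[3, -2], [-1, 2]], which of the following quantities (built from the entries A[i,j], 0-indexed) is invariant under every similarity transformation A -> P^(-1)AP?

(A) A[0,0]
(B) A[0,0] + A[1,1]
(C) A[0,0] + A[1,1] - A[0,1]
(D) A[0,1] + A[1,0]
B

A[0,0] + A[1,1] is the trace of A. By the cyclic property of the trace, tr(P^(-1)AP) = tr(APP^(-1)) = tr(A), so it is the same for every matrix similar to A.

The other combinations are not similarity invariants. For example, take P = [[1, 1], [1, 2]] (det P = 1), so P^(-1) = [[2, -1], [-1, 1]] and
B = P^(-1)AP = [[1, -5], [0, 4]].
Evaluating each option on A and on B:
(A) A[0,0]: 3 for A, 1 for B -> changes
(B) A[0,0] + A[1,1]: 5 for A, 5 for B -> unchanged
(C) A[0,0] + A[1,1] - A[0,1]: 7 for A, 10 for B -> changes
(D) A[0,1] + A[1,0]: -3 for A, -5 for B -> changes

Only (B) A[0,0] + A[1,1] = 5 survives (and it does so for every P, not just this one), so it is the invariant.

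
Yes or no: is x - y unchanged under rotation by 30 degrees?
No

Applying rotation by 30 degrees: x' = x*cos(30 degrees) - y*sin(30 degrees) = sqrt(3)x/2 - y/2, y' = x*sin(30 degrees) + y*cos(30 degrees) = x/2 + sqrt(3)y/2

Substituting into x - y:
(sqrt(3)x/2 - y/2) - (x/2 + sqrt(3)y/2)
= -x/2 + sqrt(3)x/2 - sqrt(3)y/2 - y/2

This differs from the original expression x - y, so it is NOT invariant.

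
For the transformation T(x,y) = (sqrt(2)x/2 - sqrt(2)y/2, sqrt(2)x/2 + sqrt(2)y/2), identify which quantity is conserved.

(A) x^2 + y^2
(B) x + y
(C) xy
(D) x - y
A

An expression E(x,y) is invariant under T if E(T(x,y)) = E(x,y). Here T(x,y) = (sqrt(2)x/2 - sqrt(2)y/2, sqrt(2)x/2 + sqrt(2)y/2).
Substitute the transformed coordinates into each option and compare with the original:
(A) x^2 + y^2  ->  (sqrt(2)x/2 - sqrt(2)y/2)^2 + (sqrt(2)x/2 + sqrt(2)y/2)^2 = x^2 + y^2   [equals x^2 + y^2: invariant]
(B) x + y  ->  (sqrt(2)x/2 - sqrt(2)y/2) + (sqrt(2)x/2 + sqrt(2)y/2) = sqrt(2)x   [differs from x + y: not invariant]
(C) xy  ->  (sqrt(2)x/2 - sqrt(2)y/2)(sqrt(2)x/2 + sqrt(2)y/2) = x^2/2 - y^2/2   [differs from xy: not invariant]
(D) x - y  ->  (sqrt(2)x/2 - sqrt(2)y/2) - (sqrt(2)x/2 + sqrt(2)y/2) = -sqrt(2)y   [differs from x - y: not invariant]

Only option (A), x^2 + y^2, is unchanged by the transformation.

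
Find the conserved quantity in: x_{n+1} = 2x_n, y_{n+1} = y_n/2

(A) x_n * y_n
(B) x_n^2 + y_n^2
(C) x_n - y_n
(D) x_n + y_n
A

For the recurrence x_{n+1} = 2x_n, y_{n+1} = y_n/2:

x_{n+1} * y_{n+1} = (2x_n) * (y_n/2) = x_n * y_n
The product is conserved.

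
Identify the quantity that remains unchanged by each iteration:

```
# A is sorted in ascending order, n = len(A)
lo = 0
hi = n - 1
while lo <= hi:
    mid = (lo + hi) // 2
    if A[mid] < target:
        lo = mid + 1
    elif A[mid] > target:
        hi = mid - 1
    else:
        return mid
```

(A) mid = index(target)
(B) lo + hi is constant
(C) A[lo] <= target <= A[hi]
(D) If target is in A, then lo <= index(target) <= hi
D

A loop invariant must hold before the first iteration and be re-established by every execution of the body.

(D) If target is in A, then lo <= index(target) <= hi: Before the loop [lo, hi] = [0, n-1] covers every index. When A[mid] < target, sortedness puts target strictly to the right of mid, so setting lo = mid + 1 keeps index(target) in [lo, hi]; symmetrically for hi = mid - 1. Hence 'if target is in A then lo <= index(target) <= hi' holds after every iteration, and when lo > hi it proves target is absent.

The other options fail:
(A) mid = index(target): mid is just the current probe; it equals index(target) only on the iteration that returns.
(B) lo + hi is constant: each iteration moves exactly one of lo, hi, so lo + hi changes (e.g. 0 + (n-1) becomes (mid+1) + (n-1)).
(C) A[lo] <= target <= A[hi]: fails when target is not in A (e.g. target < A[0] already violates it before the loop), so it is not maintained in general.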